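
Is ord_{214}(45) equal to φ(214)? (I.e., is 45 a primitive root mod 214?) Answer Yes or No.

φ(214) = φ(2)·φ(107) = 1·106 = 106 = 2 · 53.
An element g generates (Z/214Z)^× iff g^(106/q) ≢ 1 (mod 214) for each prime q ∈ {2, 53}.
45^53 ≡ 213 (mod 214)  [q = 2: ≢ 1 ✓]
45^2 ≡ 99 (mod 214)  [q = 53: ≢ 1 ✓]
Every test exponent gives a nontrivial residue, hence 45 generates the full group.

Yes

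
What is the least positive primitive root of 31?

3

φ(31) = 31 − 1 = 30 = 2 · 3 · 5.
Test candidates g = 2, 3, … against the prime factors q ∈ {2, 3, 5} of φ(31): g is a generator iff g^(30/q) ≢ 1 for every such q.
g = 2: 2^15 ≡ 1 — hits 1, so not a primitive root.
g = 3: 3^15 ≡ 30; 3^10 ≡ 25; 3^6 ≡ 16 — none is 1, so 3 is a primitive root.
So 3 is the smallest generator of (Z/31Z)^×.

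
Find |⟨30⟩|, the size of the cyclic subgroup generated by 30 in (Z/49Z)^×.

By Lagrange's theorem, ord_49(30) divides φ(49) = φ(7^2) = 7·(7−1) = 42 = 2 · 3 · 7.
Divisors of 42: 1, 2, 3, 6, 7, 14, 21, 42.
Check 30^d mod 49 for each divisor in increasing order:
30^1 ≡ 30
30^2 ≡ 18
30^3 ≡ 1
Therefore the multiplicative order of 30 modulo 49 is 3.

3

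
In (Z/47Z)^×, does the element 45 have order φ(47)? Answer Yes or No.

Yes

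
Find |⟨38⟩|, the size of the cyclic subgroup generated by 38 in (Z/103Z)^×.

51

ord(38) | φ(103) = 103 − 1 = 102 = 2 · 3 · 17.
Divisors of 102: 1, 2, 3, 6, 17, 34, 51, 102.
Compute 38^d (mod 103) for the divisors d until we hit 1:
38^1 ≡ 38 (mod 103)
38^2 ≡ 2 (mod 103)
38^3 ≡ 76 (mod 103)
38^6 ≡ 8 (mod 103)
38^17 ≡ 46 (mod 103)
38^34 ≡ 56 (mod 103)
38^51 ≡ 1 (mod 103) ✓
The smallest such exponent is 51, so the order of 38 is 51.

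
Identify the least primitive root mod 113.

φ(113) = 113 − 1 = 112 = 2^4 · 7.
Test candidates g = 2, 3, … against the prime factors q ∈ {2, 7} of φ(113): g is a generator iff g^(112/q) ≢ 1 for every such q.
g = 2: 2^56 ≡ 1 — hits 1, so not a primitive root.
g = 3: 3^56 ≡ 112; 3^16 ≡ 49 — none is 1, so 3 is a primitive root.
So 3 is the smallest generator of (Z/113Z)^×.

3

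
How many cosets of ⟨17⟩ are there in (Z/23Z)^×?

1

By Lagrange's theorem, ord_23(17) divides φ(23) = 23 − 1 = 22 = 2 · 11.
Divisors of 22: 1, 2, 11, 22.
Evaluate successive powers at the divisors of 22:
17^1 ≡ 17
17^2 ≡ 13
17^11 ≡ 22
17^22 ≡ 1
The order of 17 is 22, so the subgroup it generates has 22 elements.
[(Z/23Z)^× : ⟨17⟩] = 22/22 = 1.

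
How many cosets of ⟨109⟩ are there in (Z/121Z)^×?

By Lagrange's theorem, ord_121(109) divides φ(121) = φ(11^2) = 11·(11−1) = 110 = 2 · 5 · 11.
Divisors of 110: 1, 2, 5, 10, 11, 22, 55, 110.
Compute 109^d (mod 121) for the divisors d until we hit 1:
109^1 ≡ 109 (mod 121)
109^2 ≡ 23 (mod 121)
109^5 ≡ 65 (mod 121)
109^10 ≡ 111 (mod 121)
109^11 ≡ 120 (mod 121)
109^22 ≡ 1 (mod 121) ✓
Thus |⟨109⟩| = ord(109) = 22.
The index is φ(121) / ord(109) = 110 / 22 = 5.

5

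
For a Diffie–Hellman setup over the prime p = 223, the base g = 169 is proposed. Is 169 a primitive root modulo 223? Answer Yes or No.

φ(223) = 223 − 1 = 222 = 2 · 3 · 37.
An element g generates (Z/223Z)^× iff g^(222/q) ≢ 1 (mod 223) for each prime q ∈ {2, 3, 37}.
169^111 ≡ 1 (mod 223)  [q = 2: ≡ 1 ✗]
169^74 ≡ 1 (mod 223)  [q = 3: ≡ 1 ✗]
169^6 ≡ 7 (mod 223)  [q = 37: ≢ 1 ✓]
Since 169^111 ≡ 1, the order of 169 divides 111 < 222, so 169 is not a primitive root.

No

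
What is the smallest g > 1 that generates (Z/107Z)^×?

2

φ(107) = 107 − 1 = 106 = 2 · 53.
g is a primitive root iff g^(106/q) ≢ 1 (mod 107) for each prime q ∈ {2, 53}.
g = 2: 2^53 ≡ 106; 2^2 ≡ 4 — none is 1, so 2 is a primitive root.
Hence the least primitive root of 107 is 2.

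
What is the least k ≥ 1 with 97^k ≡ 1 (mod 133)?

18

Since 97 ∈ (Z/133Z)^×, its order divides φ(133) = φ(7·19) = (7−1)·(19−1) = 6·18 = 108 = 2^2 · 3^3.
Divisors of 108: 1, 2, 3, 4, 6, 9, 12, 18, 27, 36, 54, 108.
Check 97^d mod 133 for each divisor in increasing order:
97^1 ≡ 97 (mod 133)
97^2 ≡ 99 (mod 133)
97^3 ≡ 27 (mod 133)
97^4 ≡ 92 (mod 133)
97^6 ≡ 64 (mod 133)
97^9 ≡ 132 (mod 133)
97^12 ≡ 106 (mod 133)
97^18 ≡ 1 (mod 133) ✓
So ord_133(97) = 18.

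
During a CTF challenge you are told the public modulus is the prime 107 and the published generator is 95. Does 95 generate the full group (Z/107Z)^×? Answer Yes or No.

φ(107) = 107 − 1 = 106 = 2 · 53.
It suffices to check that the order of 95 is not a proper divisor of 106: compute 95^(106/q) for q ∈ {2, 53}.
95^53 ≡ 106 (mod 107)  [q = 2: ≢ 1 ✓]
95^2 ≡ 37 (mod 107)  [q = 53: ≢ 1 ✓]
None equal 1, so ord_107(95) = 106: 95 is a primitive root.

Yes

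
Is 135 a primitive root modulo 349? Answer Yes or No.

No

φ(349) = 349 − 1 = 348 = 2^2 · 3 · 29.
135 is a primitive root mod 349 iff 135^(φ(349)/q) ≢ 1 for every prime q | φ(349), i.e. q ∈ {2, 3, 29}.
135^174 ≡ 1 (mod 349)  [q = 2: ≡ 1 ✗]
135^116 ≡ 122 (mod 349)  [q = 3: ≢ 1 ✓]
135^12 ≡ 285 (mod 349)  [q = 29: ≢ 1 ✓]
Since 135^174 ≡ 1, the order of 135 divides 174 < 348, so 135 is not a primitive root.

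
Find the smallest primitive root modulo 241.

7

φ(241) = 241 − 1 = 240 = 2^4 · 3 · 5.
g is a primitive root iff g^(240/q) ≢ 1 (mod 241) for each prime q ∈ {2, 3, 5}.
g = 2: 2^120 ≡ 1 — hits 1, so not a primitive root.
g = 3: 3^120 ≡ 1 — hits 1, so not a primitive root.
g = 4: 4^120 ≡ 1 — hits 1, so not a primitive root.
g = 5: 5^120 ≡ 1 — hits 1, so not a primitive root.
g = 6: 6^120 ≡ 1 — hits 1, so not a primitive root.
g = 7: 7^120 ≡ 240; 7^80 ≡ 15; 7^48 ≡ 91 — none is 1, so 7 is a primitive root.
The smallest primitive root modulo 241 is 7.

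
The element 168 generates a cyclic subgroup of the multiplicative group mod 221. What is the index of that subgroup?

24

ord(168) | φ(221) = φ(13·17) = (13−1)·(17−1) = 12·16 = 192 = 2^6 · 3.
Divisors of 192: 1, 2, 3, 4, 6, 8, 12, 16, 24, 32, 48, 64, 96, 192.
Evaluate successive powers at the divisors of 192:
168^1 ≡ 168 (mod 221)
168^2 ≡ 157 (mod 221)
168^3 ≡ 77 (mod 221)
168^4 ≡ 118 (mod 221)
168^6 ≡ 183 (mod 221)
168^8 ≡ 1 (mod 221) ✓
The order of 168 is 8, so the subgroup it generates has 8 elements.
The index is φ(221) / ord(168) = 192 / 8 = 24.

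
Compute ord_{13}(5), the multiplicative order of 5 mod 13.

ord(5) | φ(13) = 13 − 1 = 12 = 2^2 · 3.
Divisors of 12: 1, 2, 3, 4, 6, 12.
Evaluate successive powers at the divisors of 12:
5^1 ≡ 5
5^2 ≡ 12
5^3 ≡ 8
5^4 ≡ 1
Hence ord(5) = 4.

4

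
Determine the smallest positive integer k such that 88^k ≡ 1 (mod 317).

316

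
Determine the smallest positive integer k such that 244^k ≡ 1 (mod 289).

The order of 244 must divide φ(289) = φ(17^2) = 17·(17−1) = 272 = 2^4 · 17.
Divisors of 272: 1, 2, 4, 8, 16, 17, 34, 68, 136, 272.
Check 244^d mod 289 for each divisor in increasing order:
244^1 ≡ 244
244^2 ≡ 2
244^4 ≡ 4
244^8 ≡ 16
244^16 ≡ 256
244^17 ≡ 40
244^34 ≡ 155
244^68 ≡ 38
244^136 ≡ 288
244^272 ≡ 1
So ord_289(244) = 272.

272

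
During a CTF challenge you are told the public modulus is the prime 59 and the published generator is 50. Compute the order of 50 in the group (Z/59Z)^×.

58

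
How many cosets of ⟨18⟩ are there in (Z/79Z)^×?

By Lagrange's theorem, ord_79(18) divides φ(79) = 79 − 1 = 78 = 2 · 3 · 13.
Divisors of 78: 1, 2, 3, 6, 13, 26, 39, 78.
Test each divisor d:
18^1 ≡ 18
18^2 ≡ 8
18^3 ≡ 65
18^6 ≡ 38
18^13 ≡ 1
So ord_79(18) = 13, hence |⟨18⟩| = 13.
The index is φ(79) / ord(18) = 78 / 13 = 6.

6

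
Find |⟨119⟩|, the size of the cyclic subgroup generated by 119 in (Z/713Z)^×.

66

By Lagrange's theorem, ord_713(119) divides φ(713) = φ(23·31) = (23−1)·(31−1) = 22·30 = 660 = 2^2 · 3 · 5 · 11.
Divisors of 660: 1, 2, 3, 4, 5, 6, 10, 11, 12, 15, 20, 22, 30, 33, 44, 55, 60, 66, 110, 132, 165, 220, 330, 660.
Test each divisor d:
119^1 ≡ 119
119^2 ≡ 614
119^3 ≡ 340
119^4 ≡ 532
119^5 ≡ 564
119^6 ≡ 94
119^10 ≡ 98
119^11 ≡ 254
119^12 ≡ 280
119^15 ≡ 371
119^20 ≡ 335
119^22 ≡ 346
119^30 ≡ 32
119^33 ≡ 185
119^44 ≡ 645
119^55 ≡ 553
119^60 ≡ 311
119^66 ≡ 1
Therefore the multiplicative order of 119 modulo 713 is 66.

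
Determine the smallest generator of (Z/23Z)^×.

5

φ(23) = 23 − 1 = 22 = 2 · 11.
g is a primitive root iff g^(22/q) ≢ 1 (mod 23) for each prime q ∈ {2, 11}.
g = 2: 2^11 ≡ 1 — hits 1, so not a primitive root.
g = 3: 3^11 ≡ 1 — hits 1, so not a primitive root.
g = 4: 4^11 ≡ 1 — hits 1, so not a primitive root.
g = 5: 5^11 ≡ 22; 5^2 ≡ 2 — none is 1, so 5 is a primitive root.
So 5 is the smallest generator of (Z/23Z)^×.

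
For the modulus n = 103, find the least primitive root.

φ(103) = 103 − 1 = 102 = 2 · 3 · 17.
Test candidates g = 2, 3, … against the prime factors q ∈ {2, 3, 17} of φ(103): g is a generator iff g^(102/q) ≢ 1 for every such q.
g = 2: 2^51 ≡ 1 — hits 1, so not a primitive root.
g = 3: 3^51 ≡ 102; 3^34 ≡ 1 — hits 1, so not a primitive root.
g = 4: 4^51 ≡ 1 — hits 1, so not a primitive root.
g = 5: 5^51 ≡ 102; 5^34 ≡ 56; 5^6 ≡ 72 — none is 1, so 5 is a primitive root.
The smallest primitive root modulo 103 is 5.

5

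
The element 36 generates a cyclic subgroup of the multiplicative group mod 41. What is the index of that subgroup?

2

Since 36 ∈ (Z/41Z)^×, its order divides φ(41) = 41 − 1 = 40 = 2^3 · 5.
Divisors of 40: 1, 2, 4, 5, 8, 10, 20, 40.
Evaluate successive powers at the divisors of 40:
36^1 ≡ 36 (mod 41)
36^2 ≡ 25 (mod 41)
36^4 ≡ 10 (mod 41)
36^5 ≡ 32 (mod 41)
36^8 ≡ 18 (mod 41)
36^10 ≡ 40 (mod 41)
36^20 ≡ 1 (mod 41) ✓
The order of 36 is 20, so the subgroup it generates has 20 elements.
Index = |(Z/41Z)^×| / |⟨36⟩| = 40 / 20 = 2.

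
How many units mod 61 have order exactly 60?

φ(61) = 61 − 1 = 60 = 2^2 · 3 · 5.
Since (Z/61Z)^× is cyclic of order 60, the number of elements of order d is φ(d) when d | 60 and 0 otherwise.
60 = 2^2 · 3 · 5 divides 60, and φ(60) = 16.

16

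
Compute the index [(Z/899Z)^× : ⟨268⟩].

8

The order of 268 must divide φ(899) = φ(29·31) = (29−1)·(31−1) = 28·30 = 840 = 2^3 · 3 · 5 · 7.
Divisors of 840: 1, 2, 3, 4, 5, 6, 7, 8, 10, 12, 14, 15, 20, 21, 24, 28, 30, 35, 40, 42, 56, 60, 70, 84, 105, 120, 140, 168, 210, 280, 420, 840.
Check 268^d mod 899 for each divisor in increasing order:
268^1 ≡ 268
268^2 ≡ 803
268^3 ≡ 343
268^4 ≡ 226
268^5 ≡ 335
268^6 ≡ 779
268^7 ≡ 204
268^8 ≡ 732
268^10 ≡ 749
268^12 ≡ 16
268^14 ≡ 262
268^15 ≡ 94
268^20 ≡ 25
268^21 ≡ 407
268^24 ≡ 256
268^28 ≡ 320
268^30 ≡ 745
268^35 ≡ 552
268^40 ≡ 625
268^42 ≡ 233
268^56 ≡ 813
268^60 ≡ 342
268^70 ≡ 842
268^84 ≡ 349
268^105 ≡ 1
The order of 268 is 105, so the subgroup it generates has 105 elements.
[(Z/899Z)^× : ⟨268⟩] = 840/105 = 8.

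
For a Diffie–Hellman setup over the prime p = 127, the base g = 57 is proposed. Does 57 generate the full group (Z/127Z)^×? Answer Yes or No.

φ(127) = 127 − 1 = 126 = 2 · 3^2 · 7.
Test 57^(126/q) mod 127 for each prime factor q of 126:
57^63 ≡ 126 (mod 127)  [q = 2: ≢ 1 ✓]
57^42 ≡ 107 (mod 127)  [q = 3: ≢ 1 ✓]
57^18 ≡ 4 (mod 127)  [q = 7: ≢ 1 ✓]
Every test exponent gives a nontrivial residue, hence 57 generates the full group.

Yes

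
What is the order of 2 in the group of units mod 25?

20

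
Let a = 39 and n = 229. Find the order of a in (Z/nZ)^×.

The order of 39 must divide φ(229) = 229 − 1 = 228 = 2^2 · 3 · 19.
Divisors of 228: 1, 2, 3, 4, 6, 12, 19, 38, 57, 76, 114, 228.
Test each divisor d:
39^1 ≡ 39 (mod 229)
39^2 ≡ 147 (mod 229)
39^3 ≡ 8 (mod 229)
39^4 ≡ 83 (mod 229)
39^6 ≡ 64 (mod 229)
39^12 ≡ 203 (mod 229)
39^19 ≡ 140 (mod 229)
39^38 ≡ 135 (mod 229)
39^57 ≡ 122 (mod 229)
39^76 ≡ 134 (mod 229)
39^114 ≡ 228 (mod 229)
39^228 ≡ 1 (mod 229) ✓
So ord_229(39) = 228.

228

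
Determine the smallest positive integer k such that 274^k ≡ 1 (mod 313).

52

Since 274 ∈ (Z/313Z)^×, its order divides φ(313) = 313 − 1 = 312 = 2^3 · 3 · 13.
Divisors of 312: 1, 2, 3, 4, 6, 8, 12, 13, 24, 26, 39, 52, 78, 104, 156, 312.
Check 274^d mod 313 for each divisor in increasing order:
274^1 ≡ 274 (mod 313)
274^2 ≡ 269 (mod 313)
274^3 ≡ 151 (mod 313)
274^4 ≡ 58 (mod 313)
274^6 ≡ 265 (mod 313)
274^8 ≡ 234 (mod 313)
274^12 ≡ 113 (mod 313)
274^13 ≡ 288 (mod 313)
274^24 ≡ 249 (mod 313)
274^26 ≡ 312 (mod 313)
274^39 ≡ 25 (mod 313)
274^52 ≡ 1 (mod 313) ✓
So ord_313(274) = 52.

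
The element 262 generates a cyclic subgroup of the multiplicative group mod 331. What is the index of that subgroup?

ord(262) | φ(331) = 331 − 1 = 330 = 2 · 3 · 5 · 11.
Divisors of 330: 1, 2, 3, 5, 6, 10, 11, 15, 22, 30, 33, 55, 66, 110, 165, 330.
Compute 262^d (mod 331) for the divisors d until we hit 1:
262^1 ≡ 262 (mod 331)
262^2 ≡ 127 (mod 331)
262^3 ≡ 174 (mod 331)
262^5 ≡ 252 (mod 331)
262^6 ≡ 155 (mod 331)
262^10 ≡ 283 (mod 331)
262^11 ≡ 2 (mod 331)
262^15 ≡ 151 (mod 331)
262^22 ≡ 4 (mod 331)
262^30 ≡ 293 (mod 331)
262^33 ≡ 8 (mod 331)
262^55 ≡ 32 (mod 331)
262^66 ≡ 64 (mod 331)
262^110 ≡ 31 (mod 331)
262^165 ≡ 330 (mod 331)
262^330 ≡ 1 (mod 331) ✓
Thus |⟨262⟩| = ord(262) = 330.
The index is φ(331) / ord(262) = 330 / 330 = 1.

1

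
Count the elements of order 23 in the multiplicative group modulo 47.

22

φ(47) = 47 − 1 = 46 = 2 · 23.
(Z/47Z)^× is cyclic (|G| = 46); a cyclic group of order m has exactly φ(d) elements of each order d | m, and none otherwise.
23 | 46, and φ(23) = 23 − 1 = 22.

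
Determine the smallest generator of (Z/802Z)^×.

φ(802) = φ(2)·φ(401) = 1·400 = 400 = 2^4 · 5^2.
g is a primitive root iff g^(400/q) ≢ 1 (mod 802) for each prime q ∈ {2, 5}.
g = 2: gcd(2, 802) = 2 > 1, not a unit — skip.
g = 3: 3^200 ≡ 801; 3^80 ≡ 473 — none is 1, so 3 is a primitive root.
Hence the least primitive root of 802 is 3.

3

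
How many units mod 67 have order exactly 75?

φ(67) = 67 − 1 = 66 = 2 · 3 · 11.
Since (Z/67Z)^× is cyclic of order 66, the number of elements of order d is φ(d) when d | 66 and 0 otherwise.
75 does not divide 66, so no element of (Z/67Z)^× has order 75.

0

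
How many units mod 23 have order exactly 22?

10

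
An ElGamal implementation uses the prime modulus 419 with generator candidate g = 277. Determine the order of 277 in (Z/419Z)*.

418

By Lagrange's theorem, ord_419(277) divides φ(419) = 419 − 1 = 418 = 2 · 11 · 19.
Divisors of 418: 1, 2, 11, 19, 22, 38, 209, 418.
Evaluate successive powers at the divisors of 418:
277^1 ≡ 277 (mod 419)
277^2 ≡ 52 (mod 419)
277^11 ≡ 372 (mod 419)
277^19 ≡ 250 (mod 419)
277^22 ≡ 114 (mod 419)
277^38 ≡ 69 (mod 419)
277^209 ≡ 418 (mod 419)
277^418 ≡ 1 (mod 419) ✓
Hence ord(277) = 418.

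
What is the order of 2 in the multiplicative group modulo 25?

Since 2 ∈ (Z/25Z)^×, its order divides φ(25) = φ(5^2) = 5·(5−1) = 20 = 2^2 · 5.
Divisors of 20: 1, 2, 4, 5, 10, 20.
Evaluate successive powers at the divisors of 20:
2^1 ≡ 2 (mod 25)
2^2 ≡ 4 (mod 25)
2^4 ≡ 16 (mod 25)
2^5 ≡ 7 (mod 25)
2^10 ≡ 24 (mod 25)
2^20 ≡ 1 (mod 25) ✓
The smallest such exponent is 20, so the order of 2 is 20.

20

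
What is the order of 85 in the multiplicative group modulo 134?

66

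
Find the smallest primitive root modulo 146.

φ(146) = φ(2)·φ(73) = 1·72 = 72 = 2^3 · 3^2.
g is a primitive root iff g^(72/q) ≢ 1 (mod 146) for each prime q ∈ {2, 3}.
g = 2: gcd(2, 146) = 2 > 1, not a unit — skip.
g = 3: 3^36 ≡ 1 — hits 1, so not a primitive root.
g = 4: gcd(4, 146) = 2 > 1, not a unit — skip.
g = 5: 5^36 ≡ 145; 5^24 ≡ 81 — none is 1, so 5 is a primitive root.
The smallest primitive root modulo 146 is 5.

5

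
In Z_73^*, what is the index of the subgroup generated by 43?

3

By Lagrange's theorem, ord_73(43) divides φ(73) = 73 − 1 = 72 = 2^3 · 3^2.
Divisors of 72: 1, 2, 3, 4, 6, 8, 9, 12, 18, 24, 36, 72.
Check 43^d mod 73 for each divisor in increasing order:
43^1 ≡ 43 (mod 73)
43^2 ≡ 24 (mod 73)
43^3 ≡ 10 (mod 73)
43^4 ≡ 65 (mod 73)
43^6 ≡ 27 (mod 73)
43^8 ≡ 64 (mod 73)
43^9 ≡ 51 (mod 73)
43^12 ≡ 72 (mod 73)
43^18 ≡ 46 (mod 73)
43^24 ≡ 1 (mod 73) ✓
The order of 43 is 24, so the subgroup it generates has 24 elements.
The index is φ(73) / ord(43) = 72 / 24 = 3.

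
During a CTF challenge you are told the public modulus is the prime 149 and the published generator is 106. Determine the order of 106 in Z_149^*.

148

The order of 106 must divide φ(149) = 149 − 1 = 148 = 2^2 · 37.
Divisors of 148: 1, 2, 4, 37, 74, 148.
Check 106^d mod 149 for each divisor in increasing order:
106^1 ≡ 106 (mod 149)
106^2 ≡ 61 (mod 149)
106^4 ≡ 145 (mod 149)
106^37 ≡ 44 (mod 149)
106^74 ≡ 148 (mod 149)
106^148 ≡ 1 (mod 149) ✓
Hence ord(106) = 148.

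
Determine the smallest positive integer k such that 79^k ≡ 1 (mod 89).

Since 79 ∈ (Z/89Z)^×, its order divides φ(89) = 89 − 1 = 88 = 2^3 · 11.
Divisors of 88: 1, 2, 4, 8, 11, 22, 44, 88.
Compute 79^d (mod 89) for the divisors d until we hit 1:
79^1 ≡ 79
79^2 ≡ 11
79^4 ≡ 32
79^8 ≡ 45
79^11 ≡ 34
79^22 ≡ 88
79^44 ≡ 1
The smallest such exponent is 44, so the order of 79 is 44.

44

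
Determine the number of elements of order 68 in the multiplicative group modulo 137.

32

φ(137) = 137 − 1 = 136 = 2^3 · 17.
In a cyclic group of order 136, there are φ(d) elements of order d for each divisor d of 136, and zero for non-divisors.
68 = 2^2 · 17 divides 136, and φ(68) = 32.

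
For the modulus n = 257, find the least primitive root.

3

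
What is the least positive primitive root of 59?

2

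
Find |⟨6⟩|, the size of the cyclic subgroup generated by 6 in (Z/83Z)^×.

ord(6) | φ(83) = 83 − 1 = 82 = 2 · 41.
Divisors of 82: 1, 2, 41, 82.
Check 6^d mod 83 for each divisor in increasing order:
6^1 ≡ 6
6^2 ≡ 36
6^41 ≡ 82
6^82 ≡ 1
The smallest such exponent is 82, so the order of 6 is 82.

82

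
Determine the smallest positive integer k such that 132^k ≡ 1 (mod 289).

68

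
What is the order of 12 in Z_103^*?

102

The order of 12 must divide φ(103) = 103 − 1 = 102 = 2 · 3 · 17.
Divisors of 102: 1, 2, 3, 6, 17, 34, 51, 102.
Compute 12^d (mod 103) for the divisors d until we hit 1:
12^1 ≡ 12
12^2 ≡ 41
12^3 ≡ 80
12^6 ≡ 14
12^17 ≡ 57
12^34 ≡ 56
12^51 ≡ 102
12^102 ≡ 1
Therefore the multiplicative order of 12 modulo 103 is 102.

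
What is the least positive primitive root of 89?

φ(89) = 89 − 1 = 88 = 2^3 · 11.
Test candidates g = 2, 3, … against the prime factors q ∈ {2, 11} of φ(89): g is a generator iff g^(88/q) ≢ 1 for every such q.
g = 2: 2^44 ≡ 1 — hits 1, so not a primitive root.
g = 3: 3^44 ≡ 88; 3^8 ≡ 64 — none is 1, so 3 is a primitive root.
Hence the least primitive root of 89 is 3.

3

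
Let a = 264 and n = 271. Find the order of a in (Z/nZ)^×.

By Lagrange's theorem, ord_271(264) divides φ(271) = 271 − 1 = 270 = 2 · 3^3 · 5.
Divisors of 270: 1, 2, 3, 5, 6, 9, 10, 15, 18, 27, 30, 45, 54, 90, 135, 270.
Test each divisor d:
264^1 ≡ 264 (mod 271)
264^2 ≡ 49 (mod 271)
264^3 ≡ 199 (mod 271)
264^5 ≡ 266 (mod 271)
264^6 ≡ 35 (mod 271)
264^9 ≡ 190 (mod 271)
264^10 ≡ 25 (mod 271)
264^15 ≡ 146 (mod 271)
264^18 ≡ 57 (mod 271)
264^27 ≡ 261 (mod 271)
264^30 ≡ 178 (mod 271)
264^45 ≡ 243 (mod 271)
264^54 ≡ 100 (mod 271)
264^90 ≡ 242 (mod 271)
264^135 ≡ 270 (mod 271)
264^270 ≡ 1 (mod 271) ✓
Therefore the multiplicative order of 264 modulo 271 is 270.

270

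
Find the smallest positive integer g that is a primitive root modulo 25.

2

φ(25) = φ(5^2) = 5·(5−1) = 20 = 2^2 · 5.
Test candidates g = 2, 3, … against the prime factors q ∈ {2, 5} of φ(25): g is a generator iff g^(20/q) ≢ 1 for every such q.
g = 2: 2^10 ≡ 24; 2^4 ≡ 16 — none is 1, so 2 is a primitive root.
Hence the least primitive root of 25 is 2.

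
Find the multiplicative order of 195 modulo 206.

ord(195) | φ(206) = φ(2)·φ(103) = 1·102 = 102 = 2 · 3 · 17.
Divisors of 102: 1, 2, 3, 6, 17, 34, 51, 102.
Test each divisor d:
195^1 ≡ 195
195^2 ≡ 121
195^3 ≡ 111
195^6 ≡ 167
195^17 ≡ 149
195^34 ≡ 159
195^51 ≡ 1
So ord_206(195) = 51.

51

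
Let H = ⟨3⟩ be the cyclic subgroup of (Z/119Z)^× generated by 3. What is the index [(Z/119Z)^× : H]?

By Lagrange's theorem, ord_119(3) divides φ(119) = φ(7·17) = (7−1)·(17−1) = 6·16 = 96 = 2^5 · 3.
Divisors of 96: 1, 2, 3, 4, 6, 8, 12, 16, 24, 32, 48, 96.
Check 3^d mod 119 for each divisor in increasing order:
3^1 ≡ 3 (mod 119)
3^2 ≡ 9 (mod 119)
3^3 ≡ 27 (mod 119)
3^4 ≡ 81 (mod 119)
3^6 ≡ 15 (mod 119)
3^8 ≡ 16 (mod 119)
3^12 ≡ 106 (mod 119)
3^16 ≡ 18 (mod 119)
3^24 ≡ 50 (mod 119)
3^32 ≡ 86 (mod 119)
3^48 ≡ 1 (mod 119) ✓
Thus |⟨3⟩| = ord(3) = 48.
Index = |(Z/119Z)^×| / |⟨3⟩| = 96 / 48 = 2.

2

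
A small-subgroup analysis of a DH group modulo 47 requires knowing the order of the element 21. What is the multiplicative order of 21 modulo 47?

23

Since 21 ∈ (Z/47Z)^×, its order divides φ(47) = 47 − 1 = 46 = 2 · 23.
Divisors of 46: 1, 2, 23, 46.
Test each divisor d:
21^1 ≡ 21
21^2 ≡ 18
21^23 ≡ 1
So ord_47(21) = 23.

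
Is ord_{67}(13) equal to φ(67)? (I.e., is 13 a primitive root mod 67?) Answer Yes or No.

Yes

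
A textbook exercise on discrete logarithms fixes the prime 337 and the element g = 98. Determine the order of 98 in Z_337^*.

ord(98) | φ(337) = 337 − 1 = 336 = 2^4 · 3 · 7.
Divisors of 336: 1, 2, 3, 4, 6, 7, 8, 12, 14, 16, 21, 24, 28, 42, 48, 56, 84, 112, 168, 336.
Compute 98^d (mod 337) for the divisors d until we hit 1:
98^1 ≡ 98 (mod 337)
98^2 ≡ 168 (mod 337)
98^3 ≡ 288 (mod 337)
98^4 ≡ 253 (mod 337)
98^6 ≡ 42 (mod 337)
98^7 ≡ 72 (mod 337)
98^8 ≡ 316 (mod 337)
98^12 ≡ 79 (mod 337)
98^14 ≡ 129 (mod 337)
98^16 ≡ 104 (mod 337)
98^21 ≡ 189 (mod 337)
98^24 ≡ 175 (mod 337)
98^28 ≡ 128 (mod 337)
98^42 ≡ 336 (mod 337)
98^48 ≡ 295 (mod 337)
98^56 ≡ 208 (mod 337)
98^84 ≡ 1 (mod 337) ✓
The smallest such exponent is 84, so the order of 98 is 84.

84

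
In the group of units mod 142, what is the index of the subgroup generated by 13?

Since 13 ∈ (Z/142Z)^×, its order divides φ(142) = φ(2)·φ(71) = 1·70 = 70 = 2 · 5 · 7.
Divisors of 70: 1, 2, 5, 7, 10, 14, 35, 70.
Test each divisor d:
13^1 ≡ 13
13^2 ≡ 27
13^5 ≡ 105
13^7 ≡ 137
13^10 ≡ 91
13^14 ≡ 25
13^35 ≡ 141
13^70 ≡ 1
So ord_142(13) = 70, hence |⟨13⟩| = 70.
The index is φ(142) / ord(13) = 70 / 70 = 1.

1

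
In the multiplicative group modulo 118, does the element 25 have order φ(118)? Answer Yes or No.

No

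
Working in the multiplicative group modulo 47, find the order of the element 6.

23

Since 6 ∈ (Z/47Z)^×, its order divides φ(47) = 47 − 1 = 46 = 2 · 23.
Divisors of 46: 1, 2, 23, 46.
Test each divisor d:
6^1 ≡ 6
6^2 ≡ 36
6^23 ≡ 1
The smallest such exponent is 23, so the order of 6 is 23.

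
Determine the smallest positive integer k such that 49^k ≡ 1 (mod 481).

18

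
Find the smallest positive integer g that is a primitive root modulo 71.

7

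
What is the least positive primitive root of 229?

φ(229) = 229 − 1 = 228 = 2^2 · 3 · 19.
Test candidates g = 2, 3, … against the prime factors q ∈ {2, 3, 19} of φ(229): g is a generator iff g^(228/q) ≢ 1 for every such q.
g = 2: 2^114 ≡ 228; 2^76 ≡ 1 — hits 1, so not a primitive root.
g = 3: 3^114 ≡ 1 — hits 1, so not a primitive root.
g = 4: 4^114 ≡ 1 — hits 1, so not a primitive root.
g = 5: 5^114 ≡ 1 — hits 1, so not a primitive root.
g = 6: 6^114 ≡ 228; 6^76 ≡ 134; 6^12 ≡ 165 — none is 1, so 6 is a primitive root.
So 6 is the smallest generator of (Z/229Z)^×.

6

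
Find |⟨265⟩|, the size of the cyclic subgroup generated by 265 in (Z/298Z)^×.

By Lagrange's theorem, ord_298(265) divides φ(298) = φ(2)·φ(149) = 1·148 = 148 = 2^2 · 37.
Divisors of 148: 1, 2, 4, 37, 74, 148.
Check 265^d mod 298 for each divisor in increasing order:
265^1 ≡ 265
265^2 ≡ 195
265^4 ≡ 179
265^37 ≡ 297
265^74 ≡ 1
Hence ord(265) = 74.

74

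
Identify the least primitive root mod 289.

3

φ(289) = φ(17^2) = 17·(17−1) = 272 = 2^4 · 17.
Test candidates g = 2, 3, … against the prime factors q ∈ {2, 17} of φ(289): g is a generator iff g^(272/q) ≢ 1 for every such q.
g = 2: 2^136 ≡ 1 — hits 1, so not a primitive root.
g = 3: 3^136 ≡ 288; 3^16 ≡ 171 — none is 1, so 3 is a primitive root.
Hence the least primitive root of 289 is 3.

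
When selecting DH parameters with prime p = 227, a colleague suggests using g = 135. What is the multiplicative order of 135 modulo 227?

226

By Lagrange's theorem, ord_227(135) divides φ(227) = 227 − 1 = 226 = 2 · 113.
Divisors of 226: 1, 2, 113, 226.
Evaluate successive powers at the divisors of 226:
135^1 ≡ 135 (mod 227)
135^2 ≡ 65 (mod 227)
135^113 ≡ 226 (mod 227)
135^226 ≡ 1 (mod 227) ✓
Hence ord(135) = 226.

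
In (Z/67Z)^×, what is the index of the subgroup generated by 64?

6

The order of 64 must divide φ(67) = 67 − 1 = 66 = 2 · 3 · 11.
Divisors of 66: 1, 2, 3, 6, 11, 22, 33, 66.
Test each divisor d:
64^1 ≡ 64 (mod 67)
64^2 ≡ 9 (mod 67)
64^3 ≡ 40 (mod 67)
64^6 ≡ 59 (mod 67)
64^11 ≡ 1 (mod 67) ✓
Thus |⟨64⟩| = ord(64) = 11.
The index is φ(67) / ord(64) = 66 / 11 = 6.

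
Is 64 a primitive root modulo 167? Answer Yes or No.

No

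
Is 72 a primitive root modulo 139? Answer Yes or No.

Yes

φ(139) = 139 − 1 = 138 = 2 · 3 · 23.
It suffices to check that the order of 72 is not a proper divisor of 138: compute 72^(138/q) for q ∈ {2, 3, 23}.
72^69 ≡ 138 (mod 139)  [q = 2: ≢ 1 ✓]
72^46 ≡ 96 (mod 139)  [q = 3: ≢ 1 ✓]
72^6 ≡ 116 (mod 139)  [q = 23: ≢ 1 ✓]
All checks pass, so 72 has order 138 and is a primitive root modulo 139.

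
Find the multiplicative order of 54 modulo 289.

The order of 54 must divide φ(289) = φ(17^2) = 17·(17−1) = 272 = 2^4 · 17.
Divisors of 272: 1, 2, 4, 8, 16, 17, 34, 68, 136, 272.
Compute 54^d (mod 289) for the divisors d until we hit 1:
54^1 ≡ 54 (mod 289)
54^2 ≡ 26 (mod 289)
54^4 ≡ 98 (mod 289)
54^8 ≡ 67 (mod 289)
54^16 ≡ 154 (mod 289)
54^17 ≡ 224 (mod 289)
54^34 ≡ 179 (mod 289)
54^68 ≡ 251 (mod 289)
54^136 ≡ 288 (mod 289)
54^272 ≡ 1 (mod 289) ✓
Therefore the multiplicative order of 54 modulo 289 is 272.

272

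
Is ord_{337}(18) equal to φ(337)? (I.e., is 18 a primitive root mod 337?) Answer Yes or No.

φ(337) = 337 − 1 = 336 = 2^4 · 3 · 7.
18 is a primitive root mod 337 iff 18^(φ(337)/q) ≢ 1 for every prime q | φ(337), i.e. q ∈ {2, 3, 7}.
18^168 ≡ 1 (mod 337)  [q = 2: ≡ 1 ✗]
18^112 ≡ 208 (mod 337)  [q = 3: ≢ 1 ✓]
18^48 ≡ 175 (mod 337)  [q = 7: ≢ 1 ✓]
The check at q = 2 fails, so 18 generates a proper subgroup.

No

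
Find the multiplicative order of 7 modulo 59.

29

By Lagrange's theorem, ord_59(7) divides φ(59) = 59 − 1 = 58 = 2 · 29.
Divisors of 58: 1, 2, 29, 58.
Compute 7^d (mod 59) for the divisors d until we hit 1:
7^1 ≡ 7
7^2 ≡ 49
7^29 ≡ 1
So ord_59(7) = 29.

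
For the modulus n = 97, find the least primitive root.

5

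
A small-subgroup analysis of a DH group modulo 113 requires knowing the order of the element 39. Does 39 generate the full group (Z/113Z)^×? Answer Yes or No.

φ(113) = 113 − 1 = 112 = 2^4 · 7.
Test 39^(112/q) mod 113 for each prime factor q of 112:
39^56 ≡ 112 (mod 113)  [q = 2: ≢ 1 ✓]
39^16 ≡ 28 (mod 113)  [q = 7: ≢ 1 ✓]
All checks pass, so 39 has order 112 and is a primitive root modulo 113.

Yes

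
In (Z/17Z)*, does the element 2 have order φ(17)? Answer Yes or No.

No

φ(17) = 17 − 1 = 16 = 2^4.
Test 2^(16/q) mod 17 for each prime factor q of 16:
2^8 ≡ 1 (mod 17)  [q = 2: ≡ 1 ✗]
The check at q = 2 fails, so 2 generates a proper subgroup.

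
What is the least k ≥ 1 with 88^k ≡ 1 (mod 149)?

37

The order of 88 must divide φ(149) = 149 − 1 = 148 = 2^2 · 37.
Divisors of 148: 1, 2, 4, 37, 74, 148.
Evaluate successive powers at the divisors of 148:
88^1 ≡ 88 (mod 149)
88^2 ≡ 145 (mod 149)
88^4 ≡ 16 (mod 149)
88^37 ≡ 1 (mod 149) ✓
So ord_149(88) = 37.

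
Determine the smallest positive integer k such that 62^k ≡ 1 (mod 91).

By Lagrange's theorem, ord_91(62) divides φ(91) = φ(7·13) = (7−1)·(13−1) = 6·12 = 72 = 2^3 · 3^2.
Divisors of 72: 1, 2, 3, 4, 6, 8, 9, 12, 18, 24, 36, 72.
Compute 62^d (mod 91) for the divisors d until we hit 1:
62^1 ≡ 62 (mod 91)
62^2 ≡ 22 (mod 91)
62^3 ≡ 90 (mod 91)
62^4 ≡ 29 (mod 91)
62^6 ≡ 1 (mod 91) ✓
Hence ord(62) = 6.

6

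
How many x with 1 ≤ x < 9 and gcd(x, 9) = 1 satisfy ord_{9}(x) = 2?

φ(9) = φ(3^2) = 3·(3−1) = 6 = 2 · 3.
In a cyclic group of order 6, there are φ(d) elements of order d for each divisor d of 6, and zero for non-divisors.
2 | 6, and φ(2) = 2 − 1 = 1.

1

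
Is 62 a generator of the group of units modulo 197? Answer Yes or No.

No

φ(197) = 197 − 1 = 196 = 2^2 · 7^2.
It suffices to check that the order of 62 is not a proper divisor of 196: compute 62^(196/q) for q ∈ {2, 7}.
62^98 ≡ 1 (mod 197)  [q = 2: ≡ 1 ✗]
62^28 ≡ 178 (mod 197)  [q = 7: ≢ 1 ✓]
62^98 ≡ 1 shows ord(62) | 98, strictly less than φ(197); not a primitive root.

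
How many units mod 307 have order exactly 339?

φ(307) = 307 − 1 = 306 = 2 · 3^2 · 17.
(Z/307Z)^× is cyclic (|G| = 306); a cyclic group of order m has exactly φ(d) elements of each order d | m, and none otherwise.
339 does not divide 306, so no element of (Z/307Z)^× has order 339.

0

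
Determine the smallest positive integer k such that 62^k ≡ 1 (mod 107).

53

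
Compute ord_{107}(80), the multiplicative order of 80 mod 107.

106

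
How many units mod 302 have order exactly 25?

φ(302) = φ(2)·φ(151) = 1·150 = 150 = 2 · 3 · 5^2.
In a cyclic group of order 150, there are φ(d) elements of order d for each divisor d of 150, and zero for non-divisors.
25 = 5^2 divides 150, and φ(25) = 20.

20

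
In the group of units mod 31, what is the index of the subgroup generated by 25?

10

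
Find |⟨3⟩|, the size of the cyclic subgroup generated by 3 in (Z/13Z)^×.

3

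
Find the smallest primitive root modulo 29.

2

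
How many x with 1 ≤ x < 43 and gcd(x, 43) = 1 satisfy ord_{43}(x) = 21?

12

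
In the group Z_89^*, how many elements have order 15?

0

φ(89) = 89 − 1 = 88 = 2^3 · 11.
Since (Z/89Z)^× is cyclic of order 88, the number of elements of order d is φ(d) when d | 88 and 0 otherwise.
Here 88 is not a multiple of 15, so there are no elements of order 15.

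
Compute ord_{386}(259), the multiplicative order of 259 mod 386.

192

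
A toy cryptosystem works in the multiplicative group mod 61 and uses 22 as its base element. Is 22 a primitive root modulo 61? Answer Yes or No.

φ(61) = 61 − 1 = 60 = 2^2 · 3 · 5.
22 is a primitive root mod 61 iff 22^(φ(61)/q) ≢ 1 for every prime q | φ(61), i.e. q ∈ {2, 3, 5}.
22^30 ≡ 1 (mod 61)  [q = 2: ≡ 1 ✗]
22^20 ≡ 47 (mod 61)  [q = 3: ≢ 1 ✓]
22^12 ≡ 9 (mod 61)  [q = 5: ≢ 1 ✓]
Since 22^30 ≡ 1, the order of 22 divides 30 < 60, so 22 is not a primitive root.

No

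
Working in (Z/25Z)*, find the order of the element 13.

Since 13 ∈ (Z/25Z)^×, its order divides φ(25) = φ(5^2) = 5·(5−1) = 20 = 2^2 · 5.
Divisors of 20: 1, 2, 4, 5, 10, 20.
Test each divisor d:
13^1 ≡ 13 (mod 25)
13^2 ≡ 19 (mod 25)
13^4 ≡ 11 (mod 25)
13^5 ≡ 18 (mod 25)
13^10 ≡ 24 (mod 25)
13^20 ≡ 1 (mod 25) ✓
So ord_25(13) = 20.

20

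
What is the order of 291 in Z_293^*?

292

The order of 291 must divide φ(293) = 293 − 1 = 292 = 2^2 · 73.
Divisors of 292: 1, 2, 4, 73, 146, 292.
Evaluate successive powers at the divisors of 292:
291^1 ≡ 291 (mod 293)
291^2 ≡ 4 (mod 293)
291^4 ≡ 16 (mod 293)
291^73 ≡ 155 (mod 293)
291^146 ≡ 292 (mod 293)
291^292 ≡ 1 (mod 293) ✓
So ord_293(291) = 292.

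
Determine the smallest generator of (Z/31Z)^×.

3

φ(31) = 31 − 1 = 30 = 2 · 3 · 5.
g is a primitive root iff g^(30/q) ≢ 1 (mod 31) for each prime q ∈ {2, 3, 5}.
g = 2: 2^15 ≡ 1 — hits 1, so not a primitive root.
g = 3: 3^15 ≡ 30; 3^10 ≡ 25; 3^6 ≡ 16 — none is 1, so 3 is a primitive root.
Hence the least primitive root of 31 is 3.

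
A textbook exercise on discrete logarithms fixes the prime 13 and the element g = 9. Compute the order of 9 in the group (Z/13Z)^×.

3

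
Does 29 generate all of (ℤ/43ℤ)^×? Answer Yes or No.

Yes

φ(43) = 43 − 1 = 42 = 2 · 3 · 7.
29 is a primitive root mod 43 iff 29^(φ(43)/q) ≢ 1 for every prime q | φ(43), i.e. q ∈ {2, 3, 7}.
29^21 ≡ 42 (mod 43)  [q = 2: ≢ 1 ✓]
29^14 ≡ 6 (mod 43)  [q = 3: ≢ 1 ✓]
29^6 ≡ 21 (mod 43)  [q = 7: ≢ 1 ✓]
Every test exponent gives a nontrivial residue, hence 29 generates the full group.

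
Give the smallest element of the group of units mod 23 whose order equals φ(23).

5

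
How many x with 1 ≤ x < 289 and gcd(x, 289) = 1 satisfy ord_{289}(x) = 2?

φ(289) = φ(17^2) = 17·(17−1) = 272 = 2^4 · 17.
In a cyclic group of order 272, there are φ(d) elements of order d for each divisor d of 272, and zero for non-divisors.
2 | 272, and φ(2) = 2 − 1 = 1.

1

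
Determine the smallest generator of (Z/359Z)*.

φ(359) = 359 − 1 = 358 = 2 · 179.
Test candidates g = 2, 3, … against the prime factors q ∈ {2, 179} of φ(359): g is a generator iff g^(358/q) ≢ 1 for every such q.
g = 2: 2^179 ≡ 1 — hits 1, so not a primitive root.
g = 3: 3^179 ≡ 1 — hits 1, so not a primitive root.
g = 4: 4^179 ≡ 1 — hits 1, so not a primitive root.
g = 5: 5^179 ≡ 1 — hits 1, so not a primitive root.
g = 6: 6^179 ≡ 1 — hits 1, so not a primitive root.
g = 7: 7^179 ≡ 358; 7^2 ≡ 49 — none is 1, so 7 is a primitive root.
Hence the least primitive root of 359 is 7.

7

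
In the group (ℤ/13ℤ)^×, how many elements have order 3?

φ(13) = 13 − 1 = 12 = 2^2 · 3.
Since (Z/13Z)^× is cyclic of order 12, the number of elements of order d is φ(d) when d | 12 and 0 otherwise.
3 | 12, and φ(3) = 3 − 1 = 2.

2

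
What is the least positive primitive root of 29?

2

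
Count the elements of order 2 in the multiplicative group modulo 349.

φ(349) = 349 − 1 = 348 = 2^2 · 3 · 29.
Since (Z/349Z)^× is cyclic of order 348, the number of elements of order d is φ(d) when d | 348 and 0 otherwise.
2 | 348, and φ(2) = 2 − 1 = 1.

1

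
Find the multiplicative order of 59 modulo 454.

113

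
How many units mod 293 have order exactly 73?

72

φ(293) = 293 − 1 = 292 = 2^2 · 73.
Since (Z/293Z)^× is cyclic of order 292, the number of elements of order d is φ(d) when d | 292 and 0 otherwise.
73 | 292, and φ(73) = 73 − 1 = 72.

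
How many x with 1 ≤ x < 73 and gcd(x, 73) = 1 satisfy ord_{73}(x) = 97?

0

φ(73) = 73 − 1 = 72 = 2^3 · 3^2.
In a cyclic group of order 72, there are φ(d) elements of order d for each divisor d of 72, and zero for non-divisors.
97 does not divide 72, so no element of (Z/73Z)^× has order 97.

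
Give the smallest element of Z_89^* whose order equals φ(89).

3

φ(89) = 89 − 1 = 88 = 2^3 · 11.
g is a primitive root iff g^(88/q) ≢ 1 (mod 89) for each prime q ∈ {2, 11}.
g = 2: 2^44 ≡ 1 — hits 1, so not a primitive root.
g = 3: 3^44 ≡ 88; 3^8 ≡ 64 — none is 1, so 3 is a primitive root.
The smallest primitive root modulo 89 is 3.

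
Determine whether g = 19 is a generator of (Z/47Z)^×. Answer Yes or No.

φ(47) = 47 − 1 = 46 = 2 · 23.
It suffices to check that the order of 19 is not a proper divisor of 46: compute 19^(46/q) for q ∈ {2, 23}.
19^23 ≡ 46 (mod 47)  [q = 2: ≢ 1 ✓]
19^2 ≡ 32 (mod 47)  [q = 23: ≢ 1 ✓]
None equal 1, so ord_47(19) = 46: 19 is a primitive root.

Yes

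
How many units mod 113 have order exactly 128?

0

φ(113) = 113 − 1 = 112 = 2^4 · 7.
Since (Z/113Z)^× is cyclic of order 112, the number of elements of order d is φ(d) when d | 112 and 0 otherwise.
Since 128 ∤ 112, the count is 0.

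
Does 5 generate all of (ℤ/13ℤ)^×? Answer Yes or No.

φ(13) = 13 − 1 = 12 = 2^2 · 3.
It suffices to check that the order of 5 is not a proper divisor of 12: compute 5^(12/q) for q ∈ {2, 3}.
5^6 ≡ 12 (mod 13)  [q = 2: ≢ 1 ✓]
5^4 ≡ 1 (mod 13)  [q = 3: ≡ 1 ✗]
The check at q = 3 fails, so 5 generates a proper subgroup.

No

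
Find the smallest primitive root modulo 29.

2

φ(29) = 29 − 1 = 28 = 2^2 · 7.
g is a primitive root iff g^(28/q) ≢ 1 (mod 29) for each prime q ∈ {2, 7}.
g = 2: 2^14 ≡ 28; 2^4 ≡ 16 — none is 1, so 2 is a primitive root.
The smallest primitive root modulo 29 is 2.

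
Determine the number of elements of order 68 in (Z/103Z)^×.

0

φ(103) = 103 − 1 = 102 = 2 · 3 · 17.
Since (Z/103Z)^× is cyclic of order 102, the number of elements of order d is φ(d) when d | 102 and 0 otherwise.
Since 68 ∤ 102, the count is 0.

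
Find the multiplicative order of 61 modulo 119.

Since 61 ∈ (Z/119Z)^×, its order divides φ(119) = φ(7·17) = (7−1)·(17−1) = 6·16 = 96 = 2^5 · 3.
Divisors of 96: 1, 2, 3, 4, 6, 8, 12, 16, 24, 32, 48, 96.
Check 61^d mod 119 for each divisor in increasing order:
61^1 ≡ 61
61^2 ≡ 32
61^3 ≡ 48
61^4 ≡ 72
61^6 ≡ 43
61^8 ≡ 67
61^12 ≡ 64
61^16 ≡ 86
61^24 ≡ 50
61^32 ≡ 18
61^48 ≡ 1
So ord_119(61) = 48.

48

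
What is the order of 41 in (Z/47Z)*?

The order of 41 must divide φ(47) = 47 − 1 = 46 = 2 · 23.
Divisors of 46: 1, 2, 23, 46.
Evaluate successive powers at the divisors of 46:
41^1 ≡ 41
41^2 ≡ 36
41^23 ≡ 46
41^46 ≡ 1
Therefore the multiplicative order of 41 modulo 47 is 46.

46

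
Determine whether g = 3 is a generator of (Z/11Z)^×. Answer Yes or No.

No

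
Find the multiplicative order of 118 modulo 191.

By Lagrange's theorem, ord_191(118) divides φ(191) = 191 − 1 = 190 = 2 · 5 · 19.
Divisors of 190: 1, 2, 5, 10, 19, 38, 95, 190.
Check 118^d mod 191 for each divisor in increasing order:
118^1 ≡ 118 (mod 191)
118^2 ≡ 172 (mod 191)
118^5 ≡ 5 (mod 191)
118^10 ≡ 25 (mod 191)
118^19 ≡ 49 (mod 191)
118^38 ≡ 109 (mod 191)
118^95 ≡ 1 (mod 191) ✓
Hence ord(118) = 95.

95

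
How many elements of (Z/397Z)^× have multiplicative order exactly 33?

20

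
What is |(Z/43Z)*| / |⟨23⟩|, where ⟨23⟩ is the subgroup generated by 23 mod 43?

2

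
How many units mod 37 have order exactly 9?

6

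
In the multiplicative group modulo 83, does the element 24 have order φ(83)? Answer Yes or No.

Yes

φ(83) = 83 − 1 = 82 = 2 · 41.
Test 24^(82/q) mod 83 for each prime factor q of 82:
24^41 ≡ 82 (mod 83)  [q = 2: ≢ 1 ✓]
24^2 ≡ 78 (mod 83)  [q = 41: ≢ 1 ✓]
None equal 1, so ord_83(24) = 82: 24 is a primitive root.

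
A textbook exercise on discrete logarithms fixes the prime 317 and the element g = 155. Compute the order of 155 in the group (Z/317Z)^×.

Since 155 ∈ (Z/317Z)^×, its order divides φ(317) = 317 − 1 = 316 = 2^2 · 79.
Divisors of 316: 1, 2, 4, 79, 158, 316.
Check 155^d mod 317 for each divisor in increasing order:
155^1 ≡ 155
155^2 ≡ 250
155^4 ≡ 51
155^79 ≡ 114
155^158 ≡ 316
155^316 ≡ 1
Therefore the multiplicative order of 155 modulo 317 is 316.

316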